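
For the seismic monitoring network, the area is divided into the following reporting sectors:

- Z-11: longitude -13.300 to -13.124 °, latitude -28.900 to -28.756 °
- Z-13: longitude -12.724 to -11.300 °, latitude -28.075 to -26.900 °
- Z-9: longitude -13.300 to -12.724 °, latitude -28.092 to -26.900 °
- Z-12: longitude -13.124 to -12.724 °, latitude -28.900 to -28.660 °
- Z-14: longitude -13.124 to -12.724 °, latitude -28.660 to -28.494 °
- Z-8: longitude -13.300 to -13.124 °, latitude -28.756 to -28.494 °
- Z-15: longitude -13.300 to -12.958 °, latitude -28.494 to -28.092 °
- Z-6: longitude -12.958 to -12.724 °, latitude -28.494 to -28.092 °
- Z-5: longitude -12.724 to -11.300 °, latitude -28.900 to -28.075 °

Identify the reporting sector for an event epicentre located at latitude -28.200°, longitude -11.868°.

Z-5

The point has longitude = -11.868 and latitude = -28.200.
Only Z-5 satisfies -12.724 ≤ longitude ≤ -11.300 and -28.900 ≤ latitude ≤ -28.075.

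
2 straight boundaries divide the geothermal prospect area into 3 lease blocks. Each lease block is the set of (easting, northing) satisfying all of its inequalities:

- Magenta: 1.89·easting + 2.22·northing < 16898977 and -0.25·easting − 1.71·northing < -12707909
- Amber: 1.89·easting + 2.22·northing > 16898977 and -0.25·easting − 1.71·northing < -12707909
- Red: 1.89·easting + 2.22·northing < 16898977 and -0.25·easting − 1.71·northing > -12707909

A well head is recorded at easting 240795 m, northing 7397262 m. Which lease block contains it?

1.89·240795 + 2.22·7397262 = 16877024.190, which is < 16898977
-0.25·240795 − 1.71·7397262 = -12709516.770, which is < -12707909
This sign pattern matches Magenta.

Magenta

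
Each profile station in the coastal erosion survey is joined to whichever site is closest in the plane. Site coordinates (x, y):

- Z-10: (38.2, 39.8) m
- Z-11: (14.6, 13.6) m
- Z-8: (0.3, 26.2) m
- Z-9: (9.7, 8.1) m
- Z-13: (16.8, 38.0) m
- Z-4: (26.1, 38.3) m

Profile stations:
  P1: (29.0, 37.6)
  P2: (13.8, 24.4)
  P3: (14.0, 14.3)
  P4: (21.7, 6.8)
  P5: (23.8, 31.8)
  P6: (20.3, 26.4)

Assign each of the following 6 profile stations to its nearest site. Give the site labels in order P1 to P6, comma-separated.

Z-4, Z-11, Z-11, Z-11, Z-4, Z-13

P1 → Z-4 (d²=8.90)
P2 → Z-11 (d²=117.28)
P3 → Z-11 (d²=0.85)
P4 → Z-11 (d²=96.65)
P5 → Z-4 (d²=47.54)
P6 → Z-13 (d²=146.81)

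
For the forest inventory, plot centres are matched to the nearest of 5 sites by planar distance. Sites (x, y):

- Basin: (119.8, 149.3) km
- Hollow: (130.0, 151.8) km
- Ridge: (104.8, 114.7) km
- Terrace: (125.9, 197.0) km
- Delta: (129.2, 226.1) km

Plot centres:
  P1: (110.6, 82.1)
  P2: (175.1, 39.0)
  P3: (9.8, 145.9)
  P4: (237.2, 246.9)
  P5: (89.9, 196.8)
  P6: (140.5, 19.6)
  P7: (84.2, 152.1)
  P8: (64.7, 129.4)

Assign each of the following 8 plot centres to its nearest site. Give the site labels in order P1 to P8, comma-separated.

Ridge, Ridge, Ridge, Delta, Terrace, Ridge, Basin, Ridge

P1 → Ridge (d²=1096.40)
P2 → Ridge (d²=10672.58)
P3 → Ridge (d²=9998.44)
P4 → Delta (d²=12096.64)
P5 → Terrace (d²=1296.04)
P6 → Ridge (d²=10318.50)
P7 → Basin (d²=1275.20)
P8 → Ridge (d²=1824.10)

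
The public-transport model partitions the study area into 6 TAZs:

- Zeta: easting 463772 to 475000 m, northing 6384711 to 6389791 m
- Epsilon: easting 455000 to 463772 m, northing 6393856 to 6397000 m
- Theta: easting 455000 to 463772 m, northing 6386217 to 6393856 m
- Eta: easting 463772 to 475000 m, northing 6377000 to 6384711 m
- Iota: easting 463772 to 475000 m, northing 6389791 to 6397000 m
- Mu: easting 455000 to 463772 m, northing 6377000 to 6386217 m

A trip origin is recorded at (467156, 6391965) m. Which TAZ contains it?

Iota

The point has easting = 467156 and northing = 6391965.
Only Iota satisfies 463772 ≤ easting ≤ 475000 and 6389791 ≤ northing ≤ 6397000.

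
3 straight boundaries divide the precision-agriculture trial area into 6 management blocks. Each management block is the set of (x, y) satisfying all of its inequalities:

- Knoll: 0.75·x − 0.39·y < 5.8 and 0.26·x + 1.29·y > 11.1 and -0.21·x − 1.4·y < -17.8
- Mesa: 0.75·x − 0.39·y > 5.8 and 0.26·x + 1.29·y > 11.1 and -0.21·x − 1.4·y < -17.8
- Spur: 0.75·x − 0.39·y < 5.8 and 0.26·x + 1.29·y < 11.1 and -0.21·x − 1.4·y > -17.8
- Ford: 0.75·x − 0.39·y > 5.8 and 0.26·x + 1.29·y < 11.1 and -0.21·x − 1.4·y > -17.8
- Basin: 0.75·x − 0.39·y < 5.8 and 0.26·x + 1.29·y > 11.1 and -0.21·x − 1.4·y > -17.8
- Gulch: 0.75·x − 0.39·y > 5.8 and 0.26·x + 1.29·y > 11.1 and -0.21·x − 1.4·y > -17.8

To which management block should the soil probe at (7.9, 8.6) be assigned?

0.75·7.9 − 0.39·8.6 = 2.571, which is < 5.8
0.26·7.9 + 1.29·8.6 = 13.148, which is > 11.1
-0.21·7.9 − 1.4·8.6 = -13.699, which is > -17.8
This sign pattern matches Basin.

Basin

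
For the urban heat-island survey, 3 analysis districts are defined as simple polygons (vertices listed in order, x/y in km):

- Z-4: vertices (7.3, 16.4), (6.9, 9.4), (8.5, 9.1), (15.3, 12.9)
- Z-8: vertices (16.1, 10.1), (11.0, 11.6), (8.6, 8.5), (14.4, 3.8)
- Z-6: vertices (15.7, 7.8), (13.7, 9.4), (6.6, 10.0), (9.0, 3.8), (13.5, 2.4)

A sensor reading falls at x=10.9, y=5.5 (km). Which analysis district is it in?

Z-6

Cast a ray rightward from (10.9, 5.5). For each polygon, the edges (by vertex number in listed order) whose endpoints lie on opposite sides of y = 5.5, where each meets that height, and whether that is right or left of the point:
Z-4: no edge straddles that height → 0 crossings.
Z-8: 3–4 at x≈12.30 (right), 4–1 at x≈14.86 (right) → 2 crossings.
Z-6: 3–4 at x≈8.34 (left), 5–1 at x≈14.76 (right) → 1 crossing.
Only Z-6 has an odd count, so the point is inside Z-6.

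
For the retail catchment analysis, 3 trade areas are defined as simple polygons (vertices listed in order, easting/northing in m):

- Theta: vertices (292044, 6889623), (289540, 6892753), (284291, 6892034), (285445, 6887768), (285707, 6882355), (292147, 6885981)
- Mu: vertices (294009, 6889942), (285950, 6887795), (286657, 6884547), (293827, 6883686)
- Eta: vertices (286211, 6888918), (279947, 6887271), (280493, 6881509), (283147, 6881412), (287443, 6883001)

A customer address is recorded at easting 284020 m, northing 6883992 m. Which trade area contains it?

Eta

Cast a ray rightward from (284020, 6883992). For each polygon, the edges (by vertex number in listed order) whose endpoints lie on opposite sides of northing = 6883992, where each meets that height, and whether that is right or left of the point:
Theta: 4–5 at easting≈285627.8 (right), 5–6 at easting≈288614.4 (right) → 2 crossings.
Mu: 3–4 at easting≈291278.8 (right), 4–1 at easting≈293835.9 (right) → 2 crossings.
Eta: 2–3 at easting≈280257.7 (left), 5–1 at easting≈287236.7 (right) → 1 crossing.
Only Eta has an odd count, so the point is inside Eta.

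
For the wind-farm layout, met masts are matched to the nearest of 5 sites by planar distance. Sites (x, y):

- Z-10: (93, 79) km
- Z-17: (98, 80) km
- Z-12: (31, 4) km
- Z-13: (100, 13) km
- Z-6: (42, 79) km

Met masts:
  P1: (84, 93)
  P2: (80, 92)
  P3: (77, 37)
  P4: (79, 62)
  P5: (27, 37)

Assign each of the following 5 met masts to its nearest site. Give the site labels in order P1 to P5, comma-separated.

Z-10, Z-10, Z-13, Z-10, Z-12

P1 → Z-10 (d²=277.00)
P2 → Z-10 (d²=338.00)
P3 → Z-13 (d²=1105.00)
P4 → Z-10 (d²=485.00)
P5 → Z-12 (d²=1105.00)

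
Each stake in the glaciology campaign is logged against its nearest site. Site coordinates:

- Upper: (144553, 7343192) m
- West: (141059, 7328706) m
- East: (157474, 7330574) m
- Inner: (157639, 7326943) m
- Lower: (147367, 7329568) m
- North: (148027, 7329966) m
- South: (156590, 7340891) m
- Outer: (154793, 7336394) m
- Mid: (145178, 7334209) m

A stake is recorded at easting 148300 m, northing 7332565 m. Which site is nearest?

Squared distances to each site:
Upper: 126973138.000; West: 67323962.000; East: 88126357.000; Inner: 118823805.000; Lower: 9852498.000; North: 6829330.000; South: 138046376.000; Outer: 56820290.000; Mid: 12449620.000.
Minimum at North.

North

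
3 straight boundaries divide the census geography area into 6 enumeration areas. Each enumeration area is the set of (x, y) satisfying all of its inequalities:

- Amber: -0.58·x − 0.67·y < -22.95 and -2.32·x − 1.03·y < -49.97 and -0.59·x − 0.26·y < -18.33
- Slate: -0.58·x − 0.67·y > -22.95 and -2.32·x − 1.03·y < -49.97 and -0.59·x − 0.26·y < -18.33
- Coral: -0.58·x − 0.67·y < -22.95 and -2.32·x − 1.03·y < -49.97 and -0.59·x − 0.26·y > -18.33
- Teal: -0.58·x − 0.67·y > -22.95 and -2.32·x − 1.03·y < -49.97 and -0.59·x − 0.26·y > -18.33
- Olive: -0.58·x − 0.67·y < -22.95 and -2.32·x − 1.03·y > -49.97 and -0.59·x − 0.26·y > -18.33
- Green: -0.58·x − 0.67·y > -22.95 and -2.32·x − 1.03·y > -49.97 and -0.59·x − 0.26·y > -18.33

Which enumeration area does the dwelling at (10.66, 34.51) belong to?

Coral

-0.58·10.66 − 0.67·34.51 = -29.305, which is < -22.95
-2.32·10.66 − 1.03·34.51 = -60.276, which is < -49.97
-0.59·10.66 − 0.26·34.51 = -15.262, which is > -18.33
This sign pattern matches Coral.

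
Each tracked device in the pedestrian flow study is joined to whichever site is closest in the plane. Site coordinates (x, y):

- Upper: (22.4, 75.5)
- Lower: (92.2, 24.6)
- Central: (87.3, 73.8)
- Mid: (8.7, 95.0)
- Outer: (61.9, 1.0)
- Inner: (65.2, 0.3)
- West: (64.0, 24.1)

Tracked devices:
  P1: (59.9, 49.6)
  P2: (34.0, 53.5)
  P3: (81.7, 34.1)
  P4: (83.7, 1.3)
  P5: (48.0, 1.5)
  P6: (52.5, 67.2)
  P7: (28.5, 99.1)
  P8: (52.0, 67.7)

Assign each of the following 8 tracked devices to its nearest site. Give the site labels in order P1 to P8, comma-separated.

P1 → West (d²=667.06)
P2 → Upper (d²=618.56)
P3 → Lower (d²=200.50)
P4 → Inner (d²=343.25)
P5 → Outer (d²=193.46)
P6 → Upper (d²=974.90)
P7 → Mid (d²=408.85)
P8 → Upper (d²=937.00)

West, Upper, Lower, Inner, Outer, Upper, Mid, Upper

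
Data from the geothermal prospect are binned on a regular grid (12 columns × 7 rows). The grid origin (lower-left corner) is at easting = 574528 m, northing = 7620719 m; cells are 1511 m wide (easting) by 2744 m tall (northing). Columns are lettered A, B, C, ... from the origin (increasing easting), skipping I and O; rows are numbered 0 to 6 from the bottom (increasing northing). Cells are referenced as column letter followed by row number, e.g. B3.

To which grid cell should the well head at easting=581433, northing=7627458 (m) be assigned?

Column index: ⌊(581433 − 574528) / 1511⌋ = ⌊4.570⌋ = 4 → column E
Row offset from origin: ⌊(7627458 − 7620719) / 2744⌋ = ⌊2.456⌋ = 2 → row 2

E2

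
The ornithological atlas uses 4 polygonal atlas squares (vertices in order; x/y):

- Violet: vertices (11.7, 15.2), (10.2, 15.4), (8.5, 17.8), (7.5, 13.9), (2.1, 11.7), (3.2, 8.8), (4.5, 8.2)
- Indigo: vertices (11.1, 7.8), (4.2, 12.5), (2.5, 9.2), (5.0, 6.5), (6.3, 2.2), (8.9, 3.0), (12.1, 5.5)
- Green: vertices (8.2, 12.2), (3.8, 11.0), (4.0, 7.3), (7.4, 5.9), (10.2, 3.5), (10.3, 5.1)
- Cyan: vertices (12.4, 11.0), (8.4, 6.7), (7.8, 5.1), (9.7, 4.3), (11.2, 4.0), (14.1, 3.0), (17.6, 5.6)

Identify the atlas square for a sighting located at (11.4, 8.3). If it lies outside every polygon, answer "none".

Cast a ray rightward from (11.4, 8.3). For each polygon, the edges (by vertex number in listed order) whose endpoints lie on opposite sides of y = 8.3, where each meets that height, and whether that is right or left of the point:
Violet: 6–7 at x≈4.28 (left), 7–1 at x≈4.60 (left) → 0 crossings.
Indigo: 1–2 at x≈10.37 (left), 3–4 at x≈3.33 (left) → 0 crossings.
Green: 2–3 at x≈3.95 (left), 6–1 at x≈9.35 (left) → 0 crossings.
Cyan: 1–2 at x≈9.89 (left), 7–1 at x≈15.00 (right) → 1 crossing.
Only Cyan has an odd count, so the point is inside Cyan.

Cyan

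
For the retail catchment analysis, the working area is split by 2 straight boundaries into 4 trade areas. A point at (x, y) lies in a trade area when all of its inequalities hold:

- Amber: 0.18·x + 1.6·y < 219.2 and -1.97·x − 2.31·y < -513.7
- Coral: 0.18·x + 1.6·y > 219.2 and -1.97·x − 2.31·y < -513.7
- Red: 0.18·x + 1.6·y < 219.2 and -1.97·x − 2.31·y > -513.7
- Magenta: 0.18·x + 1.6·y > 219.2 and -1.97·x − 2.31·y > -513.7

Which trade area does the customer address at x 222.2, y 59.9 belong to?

0.18·222.2 + 1.6·59.9 = 135.836, which is < 219.2
-1.97·222.2 − 2.31·59.9 = -576.103, which is < -513.7
This sign pattern matches Amber.

Amber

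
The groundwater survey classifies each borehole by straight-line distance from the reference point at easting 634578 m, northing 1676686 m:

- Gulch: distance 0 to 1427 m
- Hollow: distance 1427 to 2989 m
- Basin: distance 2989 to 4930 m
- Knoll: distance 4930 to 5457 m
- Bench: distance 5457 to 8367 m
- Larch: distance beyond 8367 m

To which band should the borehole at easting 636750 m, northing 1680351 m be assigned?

Basin

Distance = √((636750−634578)² + (1680351−1676686)²) = √(4717584.000 + 13432225.000) = 4260.259 m.
2989 ≤ 4260.259 < 4930 → Basin.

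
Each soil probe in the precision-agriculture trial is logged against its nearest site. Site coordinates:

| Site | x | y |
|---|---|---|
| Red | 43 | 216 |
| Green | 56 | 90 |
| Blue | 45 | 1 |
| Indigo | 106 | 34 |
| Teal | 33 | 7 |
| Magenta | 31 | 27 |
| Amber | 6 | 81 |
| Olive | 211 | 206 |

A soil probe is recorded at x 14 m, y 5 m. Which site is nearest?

Squared distances to each site:
Red: 45362.000; Green: 8989.000; Blue: 977.000; Indigo: 9305.000; Teal: 365.000; Magenta: 773.000; Amber: 5840.000; Olive: 79210.000.
Minimum at Teal.

Teal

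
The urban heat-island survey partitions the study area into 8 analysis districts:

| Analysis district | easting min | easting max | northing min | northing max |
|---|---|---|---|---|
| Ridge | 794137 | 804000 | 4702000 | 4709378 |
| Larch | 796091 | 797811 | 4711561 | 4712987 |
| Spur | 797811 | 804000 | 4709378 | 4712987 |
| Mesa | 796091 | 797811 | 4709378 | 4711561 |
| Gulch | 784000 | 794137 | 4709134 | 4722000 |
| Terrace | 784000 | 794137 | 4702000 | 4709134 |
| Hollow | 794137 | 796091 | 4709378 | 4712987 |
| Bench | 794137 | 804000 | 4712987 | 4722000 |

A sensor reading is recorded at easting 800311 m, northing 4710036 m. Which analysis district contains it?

The point has easting = 800311 and northing = 4710036.
Only Spur satisfies 797811 ≤ easting ≤ 804000 and 4709378 ≤ northing ≤ 4712987.

Spur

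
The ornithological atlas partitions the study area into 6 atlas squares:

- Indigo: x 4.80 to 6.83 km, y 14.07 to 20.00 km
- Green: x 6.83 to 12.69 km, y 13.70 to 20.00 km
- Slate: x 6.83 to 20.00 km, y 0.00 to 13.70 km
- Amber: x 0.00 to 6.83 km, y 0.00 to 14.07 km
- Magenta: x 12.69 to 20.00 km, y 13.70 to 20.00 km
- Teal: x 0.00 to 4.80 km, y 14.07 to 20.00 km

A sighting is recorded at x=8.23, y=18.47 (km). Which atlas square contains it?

Green

The point has x = 8.23 and y = 18.47.
Only Green satisfies 6.83 ≤ x ≤ 12.69 and 13.70 ≤ y ≤ 20.00.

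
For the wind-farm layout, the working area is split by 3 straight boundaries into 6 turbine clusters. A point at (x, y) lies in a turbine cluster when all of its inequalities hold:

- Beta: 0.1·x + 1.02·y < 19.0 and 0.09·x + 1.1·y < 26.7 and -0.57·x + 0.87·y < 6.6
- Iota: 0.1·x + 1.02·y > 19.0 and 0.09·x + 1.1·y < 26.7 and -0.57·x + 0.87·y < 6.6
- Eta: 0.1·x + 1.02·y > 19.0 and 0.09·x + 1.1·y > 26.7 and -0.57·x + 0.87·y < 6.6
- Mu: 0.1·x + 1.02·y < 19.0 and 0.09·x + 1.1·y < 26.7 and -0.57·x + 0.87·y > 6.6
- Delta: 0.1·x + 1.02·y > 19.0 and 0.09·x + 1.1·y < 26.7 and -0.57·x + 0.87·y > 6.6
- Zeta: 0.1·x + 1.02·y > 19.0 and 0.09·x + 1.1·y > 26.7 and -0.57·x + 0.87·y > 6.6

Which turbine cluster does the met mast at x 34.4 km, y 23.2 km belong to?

Eta

0.1·34.4 + 1.02·23.2 = 27.104, which is > 19.0
0.09·34.4 + 1.1·23.2 = 28.616, which is > 26.7
-0.57·34.4 + 0.87·23.2 = 0.576, which is < 6.6
This sign pattern matches Eta.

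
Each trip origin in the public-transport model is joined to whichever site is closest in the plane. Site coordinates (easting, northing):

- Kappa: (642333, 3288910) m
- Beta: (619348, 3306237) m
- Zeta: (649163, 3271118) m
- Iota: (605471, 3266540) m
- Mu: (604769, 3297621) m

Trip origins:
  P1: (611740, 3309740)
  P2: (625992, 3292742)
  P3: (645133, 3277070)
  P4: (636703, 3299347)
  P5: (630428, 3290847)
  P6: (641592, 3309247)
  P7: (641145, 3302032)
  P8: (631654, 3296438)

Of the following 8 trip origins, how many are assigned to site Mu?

P1 → Beta
P2 → Beta
P3 → Zeta
P4 → Kappa
P5 → Kappa
P6 → Kappa
P7 → Kappa
P8 → Kappa
0 of the 8 go to Mu.

0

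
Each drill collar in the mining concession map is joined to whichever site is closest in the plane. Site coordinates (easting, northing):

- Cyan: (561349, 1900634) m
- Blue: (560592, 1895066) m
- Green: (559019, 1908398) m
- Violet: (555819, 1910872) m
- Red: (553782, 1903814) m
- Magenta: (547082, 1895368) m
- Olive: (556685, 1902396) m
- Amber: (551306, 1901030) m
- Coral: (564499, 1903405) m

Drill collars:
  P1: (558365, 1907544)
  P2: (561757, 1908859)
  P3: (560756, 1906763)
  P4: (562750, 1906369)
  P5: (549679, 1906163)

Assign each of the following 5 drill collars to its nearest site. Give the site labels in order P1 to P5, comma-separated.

Green, Green, Green, Coral, Red

P1 → Green (d²=1157032.00)
P2 → Green (d²=7709165.00)
P3 → Green (d²=5690394.00)
P4 → Coral (d²=11844297.00)
P5 → Red (d²=22352410.00)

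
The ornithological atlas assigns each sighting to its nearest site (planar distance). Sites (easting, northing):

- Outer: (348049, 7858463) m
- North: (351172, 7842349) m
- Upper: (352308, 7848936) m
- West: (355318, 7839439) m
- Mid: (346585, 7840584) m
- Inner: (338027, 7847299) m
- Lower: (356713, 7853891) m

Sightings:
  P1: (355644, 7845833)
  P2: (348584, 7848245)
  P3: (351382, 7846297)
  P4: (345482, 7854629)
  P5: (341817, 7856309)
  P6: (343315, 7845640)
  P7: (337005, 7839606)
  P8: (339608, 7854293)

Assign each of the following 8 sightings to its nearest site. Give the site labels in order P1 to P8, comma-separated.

P1 → Upper (d²=20757505.00)
P2 → Upper (d²=14345657.00)
P3 → Upper (d²=7821797.00)
P4 → Outer (d²=21289045.00)
P5 → Outer (d²=43477540.00)
P6 → Inner (d²=30715225.00)
P7 → Inner (d²=60226733.00)
P8 → Inner (d²=51415597.00)

Upper, Upper, Upper, Outer, Outer, Inner, Inner, Inner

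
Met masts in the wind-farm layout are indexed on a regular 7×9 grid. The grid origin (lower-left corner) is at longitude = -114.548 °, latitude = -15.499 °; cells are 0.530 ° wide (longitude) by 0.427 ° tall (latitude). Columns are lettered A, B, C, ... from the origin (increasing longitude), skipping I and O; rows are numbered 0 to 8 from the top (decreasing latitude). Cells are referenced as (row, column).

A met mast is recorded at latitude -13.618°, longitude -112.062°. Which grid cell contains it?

(4, E)

Column index: ⌊(-112.062 − -114.548) / 0.530⌋ = ⌊4.691⌋ = 4 → column E
Row offset from origin: ⌊(-13.618 − -15.499) / 0.427⌋ = ⌊4.405⌋ = 4 → row 4 (counted from top)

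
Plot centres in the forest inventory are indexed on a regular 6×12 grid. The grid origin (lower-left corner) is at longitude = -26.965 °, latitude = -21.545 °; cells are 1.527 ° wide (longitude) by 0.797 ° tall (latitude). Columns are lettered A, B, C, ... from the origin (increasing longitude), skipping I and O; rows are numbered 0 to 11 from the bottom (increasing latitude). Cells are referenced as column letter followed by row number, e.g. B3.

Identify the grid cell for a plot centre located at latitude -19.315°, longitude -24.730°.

Column index: ⌊(-24.730 − -26.965) / 1.527⌋ = ⌊1.464⌋ = 1 → column B
Row offset from origin: ⌊(-19.315 − -21.545) / 0.797⌋ = ⌊2.798⌋ = 2 → row 2

B2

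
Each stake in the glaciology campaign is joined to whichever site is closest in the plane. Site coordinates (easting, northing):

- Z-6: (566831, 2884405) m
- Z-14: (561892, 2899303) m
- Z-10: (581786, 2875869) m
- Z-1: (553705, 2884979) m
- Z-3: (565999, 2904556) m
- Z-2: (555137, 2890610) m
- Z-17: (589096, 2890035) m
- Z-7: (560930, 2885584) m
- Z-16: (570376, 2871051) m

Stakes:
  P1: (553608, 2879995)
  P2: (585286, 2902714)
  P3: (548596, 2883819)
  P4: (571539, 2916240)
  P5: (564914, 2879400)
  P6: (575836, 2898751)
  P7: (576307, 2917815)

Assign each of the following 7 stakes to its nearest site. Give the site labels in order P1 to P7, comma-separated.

P1 → Z-1 (d²=24849665.00)
P2 → Z-17 (d²=175273141.00)
P3 → Z-1 (d²=27447481.00)
P4 → Z-3 (d²=167207456.00)
P5 → Z-6 (d²=28724914.00)
P6 → Z-3 (d²=130464594.00)
P7 → Z-3 (d²=282055945.00)

Z-1, Z-17, Z-1, Z-3, Z-6, Z-3, Z-3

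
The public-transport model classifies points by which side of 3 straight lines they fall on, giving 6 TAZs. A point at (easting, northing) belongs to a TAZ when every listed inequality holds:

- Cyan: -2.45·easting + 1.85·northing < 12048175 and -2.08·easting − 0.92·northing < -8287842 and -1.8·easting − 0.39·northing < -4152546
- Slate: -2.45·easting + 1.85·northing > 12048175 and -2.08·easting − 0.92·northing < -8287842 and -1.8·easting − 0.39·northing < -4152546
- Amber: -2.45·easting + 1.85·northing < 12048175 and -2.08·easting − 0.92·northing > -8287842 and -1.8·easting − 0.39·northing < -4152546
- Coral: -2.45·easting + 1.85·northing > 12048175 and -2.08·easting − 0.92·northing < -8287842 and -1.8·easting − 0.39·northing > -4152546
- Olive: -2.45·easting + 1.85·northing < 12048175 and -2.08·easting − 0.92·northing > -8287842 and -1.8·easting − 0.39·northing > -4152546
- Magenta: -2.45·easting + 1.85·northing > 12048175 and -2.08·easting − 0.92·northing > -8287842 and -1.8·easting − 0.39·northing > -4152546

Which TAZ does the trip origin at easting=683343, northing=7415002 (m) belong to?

-2.45·683343 + 1.85·7415002 = 12043563.350, which is < 12048175
-2.08·683343 − 0.92·7415002 = -8243155.280, which is > -8287842
-1.8·683343 − 0.39·7415002 = -4121868.180, which is > -4152546
This sign pattern matches Olive.

Olive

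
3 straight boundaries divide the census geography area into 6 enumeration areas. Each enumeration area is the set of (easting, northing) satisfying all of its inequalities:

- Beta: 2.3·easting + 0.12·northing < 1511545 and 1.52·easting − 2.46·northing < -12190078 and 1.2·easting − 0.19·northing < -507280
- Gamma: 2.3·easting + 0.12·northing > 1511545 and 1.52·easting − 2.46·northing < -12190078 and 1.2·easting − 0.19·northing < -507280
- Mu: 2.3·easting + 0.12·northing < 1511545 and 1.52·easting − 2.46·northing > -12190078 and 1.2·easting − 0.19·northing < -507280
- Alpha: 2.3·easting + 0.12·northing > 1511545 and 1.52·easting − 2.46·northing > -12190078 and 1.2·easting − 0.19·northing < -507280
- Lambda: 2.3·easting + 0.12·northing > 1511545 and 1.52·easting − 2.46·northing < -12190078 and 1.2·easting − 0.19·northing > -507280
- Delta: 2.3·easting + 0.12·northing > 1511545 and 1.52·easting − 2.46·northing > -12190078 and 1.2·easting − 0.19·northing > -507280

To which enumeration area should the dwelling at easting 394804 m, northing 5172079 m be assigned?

2.3·394804 + 0.12·5172079 = 1528698.680, which is > 1511545
1.52·394804 − 2.46·5172079 = -12123212.260, which is > -12190078
1.2·394804 − 0.19·5172079 = -508930.210, which is < -507280
This sign pattern matches Alpha.

Alpha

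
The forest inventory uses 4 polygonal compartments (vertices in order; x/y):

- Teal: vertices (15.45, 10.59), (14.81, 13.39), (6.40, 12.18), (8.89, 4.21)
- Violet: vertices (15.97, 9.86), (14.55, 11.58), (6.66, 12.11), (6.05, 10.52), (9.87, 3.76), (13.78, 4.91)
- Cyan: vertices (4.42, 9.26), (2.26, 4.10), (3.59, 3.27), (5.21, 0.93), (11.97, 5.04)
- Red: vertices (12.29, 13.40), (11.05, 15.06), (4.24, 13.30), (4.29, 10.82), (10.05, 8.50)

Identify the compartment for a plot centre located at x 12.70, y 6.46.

Cast a ray rightward from (12.70, 6.46). For each polygon, the edges (by vertex number in listed order) whose endpoints lie on opposite sides of y = 6.46, where each meets that height, and whether that is right or left of the point:
Teal: 3–4 at x≈8.187 (left), 4–1 at x≈11.203 (left) → 0 crossings.
Violet: 4–5 at x≈8.344 (left), 6–1 at x≈14.466 (right) → 1 crossing.
Cyan: 1–2 at x≈3.248 (left), 5–1 at x≈9.429 (left) → 0 crossings.
Red: no edge straddles that height → 0 crossings.
Only Violet has an odd count, so the point is inside Violet.

Violet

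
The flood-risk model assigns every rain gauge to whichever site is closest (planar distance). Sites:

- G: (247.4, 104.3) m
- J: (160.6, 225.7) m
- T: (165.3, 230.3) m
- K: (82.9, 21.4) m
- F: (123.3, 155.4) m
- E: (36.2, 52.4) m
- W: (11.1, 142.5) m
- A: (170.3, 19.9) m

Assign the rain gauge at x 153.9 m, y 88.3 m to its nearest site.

A

Squared distances to each site:
G: 8998.250; J: 18923.650; T: 20293.960; K: 9516.610; F: 5438.770; E: 15142.100; W: 23329.480; A: 4947.520.
Minimum at A.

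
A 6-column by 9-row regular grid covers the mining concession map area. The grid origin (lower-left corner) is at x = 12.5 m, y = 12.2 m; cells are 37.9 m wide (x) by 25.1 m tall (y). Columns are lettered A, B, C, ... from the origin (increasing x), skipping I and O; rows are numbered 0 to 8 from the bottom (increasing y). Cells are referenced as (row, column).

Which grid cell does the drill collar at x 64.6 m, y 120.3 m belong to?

Column index: ⌊(64.6 − 12.5) / 37.9⌋ = ⌊1.375⌋ = 1 → column B
Row offset from origin: ⌊(120.3 − 12.2) / 25.1⌋ = ⌊4.307⌋ = 4 → row 4

(4, B)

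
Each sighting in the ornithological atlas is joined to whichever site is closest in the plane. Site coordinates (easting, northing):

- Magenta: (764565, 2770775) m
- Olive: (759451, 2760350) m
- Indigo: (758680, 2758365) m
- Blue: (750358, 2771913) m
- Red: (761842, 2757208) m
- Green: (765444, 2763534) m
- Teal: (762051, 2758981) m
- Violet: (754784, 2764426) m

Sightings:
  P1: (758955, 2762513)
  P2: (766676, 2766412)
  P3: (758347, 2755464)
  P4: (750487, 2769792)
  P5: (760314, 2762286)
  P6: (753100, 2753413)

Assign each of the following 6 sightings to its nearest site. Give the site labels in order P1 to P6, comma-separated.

Olive, Green, Indigo, Blue, Olive, Indigo

P1 → Olive (d²=4924585.00)
P2 → Green (d²=9800708.00)
P3 → Indigo (d²=8526690.00)
P4 → Blue (d²=4515282.00)
P5 → Olive (d²=4492865.00)
P6 → Indigo (d²=55658704.00)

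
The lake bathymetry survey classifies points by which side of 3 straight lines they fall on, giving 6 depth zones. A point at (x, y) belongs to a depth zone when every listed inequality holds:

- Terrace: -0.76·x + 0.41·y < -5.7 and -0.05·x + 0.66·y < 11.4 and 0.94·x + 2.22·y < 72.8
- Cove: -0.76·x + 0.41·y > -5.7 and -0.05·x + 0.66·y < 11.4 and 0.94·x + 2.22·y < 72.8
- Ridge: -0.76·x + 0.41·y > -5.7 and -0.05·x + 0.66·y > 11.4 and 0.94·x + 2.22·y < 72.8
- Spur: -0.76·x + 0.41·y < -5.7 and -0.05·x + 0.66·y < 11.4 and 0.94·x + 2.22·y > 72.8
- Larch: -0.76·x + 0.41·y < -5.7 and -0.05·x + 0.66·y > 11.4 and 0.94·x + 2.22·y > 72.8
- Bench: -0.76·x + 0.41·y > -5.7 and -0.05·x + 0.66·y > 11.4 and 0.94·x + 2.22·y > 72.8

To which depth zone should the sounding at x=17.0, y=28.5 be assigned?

-0.76·17.0 + 0.41·28.5 = -1.235, which is > -5.7
-0.05·17.0 + 0.66·28.5 = 17.960, which is > 11.4
0.94·17.0 + 2.22·28.5 = 79.250, which is > 72.8
This sign pattern matches Bench.

Bench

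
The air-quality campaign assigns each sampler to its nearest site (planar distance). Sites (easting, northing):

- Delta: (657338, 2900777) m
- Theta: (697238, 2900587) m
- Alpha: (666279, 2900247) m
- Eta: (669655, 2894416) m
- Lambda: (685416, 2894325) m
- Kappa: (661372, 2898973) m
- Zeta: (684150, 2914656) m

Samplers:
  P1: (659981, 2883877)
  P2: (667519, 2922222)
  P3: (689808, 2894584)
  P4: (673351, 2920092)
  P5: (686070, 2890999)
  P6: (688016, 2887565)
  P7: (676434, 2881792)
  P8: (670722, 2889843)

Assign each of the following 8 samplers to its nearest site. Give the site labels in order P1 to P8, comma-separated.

P1 → Eta (d²=204656797.00)
P2 → Zeta (d²=333834517.00)
P3 → Lambda (d²=19356745.00)
P4 → Zeta (d²=146168497.00)
P5 → Lambda (d²=11489992.00)
P6 → Lambda (d²=52457600.00)
P7 → Eta (d²=205320217.00)
P8 → Eta (d²=22050818.00)

Eta, Zeta, Lambda, Zeta, Lambda, Lambda, Eta, Eta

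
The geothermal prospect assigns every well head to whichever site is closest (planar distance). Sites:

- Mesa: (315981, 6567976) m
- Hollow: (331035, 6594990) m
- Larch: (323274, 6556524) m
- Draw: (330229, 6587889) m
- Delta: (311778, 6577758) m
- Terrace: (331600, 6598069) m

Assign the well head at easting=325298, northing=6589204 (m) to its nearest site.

Draw

Squared distances to each site:
Mesa: 537434473.000; Hollow: 66390965.000; Larch: 1072078976.000; Draw: 26043986.000; Delta: 313801316.000; Terrace: 118303429.000.
Minimum at Draw.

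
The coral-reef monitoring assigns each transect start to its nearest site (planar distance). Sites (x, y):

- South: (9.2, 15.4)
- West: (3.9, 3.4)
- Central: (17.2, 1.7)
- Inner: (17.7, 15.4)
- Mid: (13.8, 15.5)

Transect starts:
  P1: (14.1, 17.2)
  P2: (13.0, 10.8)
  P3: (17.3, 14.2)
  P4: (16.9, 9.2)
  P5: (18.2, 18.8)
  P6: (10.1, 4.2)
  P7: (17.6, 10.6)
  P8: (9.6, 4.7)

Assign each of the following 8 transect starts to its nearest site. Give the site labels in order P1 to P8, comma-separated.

P1 → Mid (d²=2.98)
P2 → Mid (d²=22.73)
P3 → Inner (d²=1.60)
P4 → Inner (d²=39.08)
P5 → Inner (d²=11.81)
P6 → West (d²=39.08)
P7 → Inner (d²=23.05)
P8 → West (d²=34.18)

Mid, Mid, Inner, Inner, Inner, West, Inner, West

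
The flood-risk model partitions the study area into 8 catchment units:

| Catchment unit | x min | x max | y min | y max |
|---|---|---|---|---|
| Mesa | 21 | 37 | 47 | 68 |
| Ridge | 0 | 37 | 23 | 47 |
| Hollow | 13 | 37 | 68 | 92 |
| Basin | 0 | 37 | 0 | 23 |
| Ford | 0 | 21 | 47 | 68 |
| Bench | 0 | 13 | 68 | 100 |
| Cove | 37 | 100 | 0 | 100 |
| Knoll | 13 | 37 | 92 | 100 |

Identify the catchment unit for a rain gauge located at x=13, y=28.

The point has x = 13 and y = 28.
Only Ridge satisfies 0 ≤ x ≤ 37 and 23 ≤ y ≤ 47.

Ridge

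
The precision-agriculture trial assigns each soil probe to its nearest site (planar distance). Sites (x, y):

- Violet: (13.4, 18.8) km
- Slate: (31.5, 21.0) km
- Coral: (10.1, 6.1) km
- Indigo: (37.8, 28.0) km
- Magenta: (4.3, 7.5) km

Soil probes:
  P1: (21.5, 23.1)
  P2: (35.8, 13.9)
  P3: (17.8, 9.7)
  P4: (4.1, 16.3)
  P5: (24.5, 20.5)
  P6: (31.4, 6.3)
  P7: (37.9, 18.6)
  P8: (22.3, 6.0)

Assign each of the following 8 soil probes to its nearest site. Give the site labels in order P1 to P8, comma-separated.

Violet, Slate, Coral, Magenta, Slate, Slate, Slate, Coral

P1 → Violet (d²=84.10)
P2 → Slate (d²=68.90)
P3 → Coral (d²=72.25)
P4 → Magenta (d²=77.48)
P5 → Slate (d²=49.25)
P6 → Slate (d²=216.10)
P7 → Slate (d²=46.72)
P8 → Coral (d²=148.85)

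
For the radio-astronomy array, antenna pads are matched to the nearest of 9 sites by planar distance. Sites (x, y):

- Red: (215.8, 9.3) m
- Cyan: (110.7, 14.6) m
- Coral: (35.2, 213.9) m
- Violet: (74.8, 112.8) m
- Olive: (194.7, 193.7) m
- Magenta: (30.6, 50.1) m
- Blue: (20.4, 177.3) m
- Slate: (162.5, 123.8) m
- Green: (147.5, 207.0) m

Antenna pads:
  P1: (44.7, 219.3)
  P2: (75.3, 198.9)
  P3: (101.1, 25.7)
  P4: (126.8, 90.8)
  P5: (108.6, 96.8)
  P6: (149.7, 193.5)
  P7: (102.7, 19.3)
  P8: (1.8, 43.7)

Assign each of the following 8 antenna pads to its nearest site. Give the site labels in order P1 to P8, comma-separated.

P1 → Coral (d²=119.41)
P2 → Coral (d²=1833.01)
P3 → Cyan (d²=215.37)
P4 → Slate (d²=2363.49)
P5 → Violet (d²=1398.44)
P6 → Green (d²=187.09)
P7 → Cyan (d²=86.09)
P8 → Magenta (d²=870.40)

Coral, Coral, Cyan, Slate, Violet, Green, Cyan, Magenta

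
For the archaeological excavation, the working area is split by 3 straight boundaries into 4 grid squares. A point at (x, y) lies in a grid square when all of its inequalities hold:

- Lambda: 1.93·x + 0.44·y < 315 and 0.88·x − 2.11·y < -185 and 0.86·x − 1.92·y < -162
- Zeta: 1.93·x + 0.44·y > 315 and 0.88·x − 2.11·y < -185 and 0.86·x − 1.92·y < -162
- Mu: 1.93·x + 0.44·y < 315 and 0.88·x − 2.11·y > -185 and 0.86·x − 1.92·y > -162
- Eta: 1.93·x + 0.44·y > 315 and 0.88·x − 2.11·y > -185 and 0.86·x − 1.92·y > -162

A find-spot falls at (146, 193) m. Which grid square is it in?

1.93·146 + 0.44·193 = 366.700, which is > 315
0.88·146 − 2.11·193 = -278.750, which is < -185
0.86·146 − 1.92·193 = -245.000, which is < -162
This sign pattern matches Zeta.

Zeta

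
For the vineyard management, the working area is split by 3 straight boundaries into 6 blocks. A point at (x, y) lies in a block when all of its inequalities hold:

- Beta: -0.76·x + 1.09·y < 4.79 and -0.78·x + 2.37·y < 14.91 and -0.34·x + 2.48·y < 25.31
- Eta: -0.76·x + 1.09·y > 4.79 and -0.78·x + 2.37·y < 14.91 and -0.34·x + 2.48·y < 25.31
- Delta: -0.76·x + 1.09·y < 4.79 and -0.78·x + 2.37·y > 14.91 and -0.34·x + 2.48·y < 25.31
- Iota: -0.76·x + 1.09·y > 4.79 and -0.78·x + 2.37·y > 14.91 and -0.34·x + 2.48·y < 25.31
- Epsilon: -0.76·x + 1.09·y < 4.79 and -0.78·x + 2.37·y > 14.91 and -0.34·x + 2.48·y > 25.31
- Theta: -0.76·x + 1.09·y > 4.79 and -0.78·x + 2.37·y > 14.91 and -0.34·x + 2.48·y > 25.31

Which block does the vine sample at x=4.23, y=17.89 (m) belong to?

-0.76·4.23 + 1.09·17.89 = 16.285, which is > 4.79
-0.78·4.23 + 2.37·17.89 = 39.100, which is > 14.91
-0.34·4.23 + 2.48·17.89 = 42.929, which is > 25.31
This sign pattern matches Theta.

Theta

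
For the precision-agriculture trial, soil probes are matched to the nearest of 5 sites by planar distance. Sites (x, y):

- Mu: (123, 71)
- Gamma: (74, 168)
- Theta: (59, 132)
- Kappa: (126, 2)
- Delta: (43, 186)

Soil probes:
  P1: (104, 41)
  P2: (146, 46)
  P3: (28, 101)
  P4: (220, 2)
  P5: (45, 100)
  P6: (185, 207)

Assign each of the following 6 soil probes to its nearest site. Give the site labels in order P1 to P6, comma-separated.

Mu, Mu, Theta, Kappa, Theta, Gamma

P1 → Mu (d²=1261.00)
P2 → Mu (d²=1154.00)
P3 → Theta (d²=1922.00)
P4 → Kappa (d²=8836.00)
P5 → Theta (d²=1220.00)
P6 → Gamma (d²=13842.00)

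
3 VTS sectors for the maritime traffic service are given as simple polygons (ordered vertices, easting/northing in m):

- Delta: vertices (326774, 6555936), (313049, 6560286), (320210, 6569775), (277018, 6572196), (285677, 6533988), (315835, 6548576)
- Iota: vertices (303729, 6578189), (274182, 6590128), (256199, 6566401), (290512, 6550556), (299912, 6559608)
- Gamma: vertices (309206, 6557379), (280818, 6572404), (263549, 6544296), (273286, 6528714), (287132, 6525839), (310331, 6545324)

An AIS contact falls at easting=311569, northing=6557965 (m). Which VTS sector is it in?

Delta

Cast a ray rightward from (311569, 6557965). For each polygon, the edges (by vertex number in listed order) whose endpoints lie on opposite sides of northing = 6557965, where each meets that height, and whether that is right or left of the point:
Delta: 1–2 at easting≈320372.2 (right), 4–5 at easting≈280243.1 (left) → 1 crossing.
Iota: 3–4 at easting≈274467.5 (left), 4–5 at easting≈298205.8 (left) → 0 crossings.
Gamma: 1–2 at easting≈308098.8 (left), 2–3 at easting≈271947.0 (left) → 0 crossings.
Only Delta has an odd count, so the point is inside Delta.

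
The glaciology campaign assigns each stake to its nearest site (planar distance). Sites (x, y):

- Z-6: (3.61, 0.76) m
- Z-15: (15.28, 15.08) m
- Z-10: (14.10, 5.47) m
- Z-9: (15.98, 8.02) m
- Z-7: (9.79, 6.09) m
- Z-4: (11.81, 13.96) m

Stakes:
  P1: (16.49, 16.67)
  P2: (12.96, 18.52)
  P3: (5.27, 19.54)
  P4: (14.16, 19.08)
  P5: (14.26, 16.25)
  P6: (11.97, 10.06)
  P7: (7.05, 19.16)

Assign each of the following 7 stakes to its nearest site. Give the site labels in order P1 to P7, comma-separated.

P1 → Z-15 (d²=3.99)
P2 → Z-15 (d²=17.22)
P3 → Z-4 (d²=73.91)
P4 → Z-15 (d²=17.25)
P5 → Z-15 (d²=2.41)
P6 → Z-4 (d²=15.24)
P7 → Z-4 (d²=49.70)

Z-15, Z-15, Z-4, Z-15, Z-15, Z-4, Z-4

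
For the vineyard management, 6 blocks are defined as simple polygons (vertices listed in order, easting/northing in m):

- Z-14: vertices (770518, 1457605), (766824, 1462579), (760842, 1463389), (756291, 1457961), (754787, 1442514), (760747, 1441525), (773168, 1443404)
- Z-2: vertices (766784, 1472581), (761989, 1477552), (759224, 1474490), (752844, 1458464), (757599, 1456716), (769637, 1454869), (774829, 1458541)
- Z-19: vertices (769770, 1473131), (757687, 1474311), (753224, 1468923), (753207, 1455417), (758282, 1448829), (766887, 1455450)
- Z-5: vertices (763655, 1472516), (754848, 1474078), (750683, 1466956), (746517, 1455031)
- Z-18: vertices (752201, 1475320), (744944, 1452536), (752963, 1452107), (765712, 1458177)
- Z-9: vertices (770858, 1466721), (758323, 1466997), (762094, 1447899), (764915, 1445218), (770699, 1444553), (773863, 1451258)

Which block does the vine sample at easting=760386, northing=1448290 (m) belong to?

Z-14

Cast a ray rightward from (760386, 1448290). For each polygon, the edges (by vertex number in listed order) whose endpoints lie on opposite sides of northing = 1448290, where each meets that height, and whether that is right or left of the point:
Z-14: 4–5 at easting≈755349.4 (left), 7–1 at easting≈772256.2 (right) → 1 crossing.
Z-2: no edge straddles that height → 0 crossings.
Z-19: no edge straddles that height → 0 crossings.
Z-5: no edge straddles that height → 0 crossings.
Z-18: no edge straddles that height → 0 crossings.
Z-9: 2–3 at easting≈762016.8 (right), 5–6 at easting≈772462.4 (right) → 2 crossings.
Only Z-14 has an odd count, so the point is inside Z-14.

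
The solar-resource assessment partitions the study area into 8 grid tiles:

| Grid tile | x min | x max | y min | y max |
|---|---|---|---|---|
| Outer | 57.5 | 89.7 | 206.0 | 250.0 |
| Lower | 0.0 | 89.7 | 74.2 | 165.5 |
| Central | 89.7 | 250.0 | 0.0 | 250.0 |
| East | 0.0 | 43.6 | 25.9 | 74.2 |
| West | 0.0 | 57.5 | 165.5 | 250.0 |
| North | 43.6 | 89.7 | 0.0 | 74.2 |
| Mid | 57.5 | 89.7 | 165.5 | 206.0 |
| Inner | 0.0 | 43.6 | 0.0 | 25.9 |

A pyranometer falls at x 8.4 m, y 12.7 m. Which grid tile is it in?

Inner

The point has x = 8.4 and y = 12.7.
Only Inner satisfies 0.0 ≤ x ≤ 43.6 and 0.0 ≤ y ≤ 25.9.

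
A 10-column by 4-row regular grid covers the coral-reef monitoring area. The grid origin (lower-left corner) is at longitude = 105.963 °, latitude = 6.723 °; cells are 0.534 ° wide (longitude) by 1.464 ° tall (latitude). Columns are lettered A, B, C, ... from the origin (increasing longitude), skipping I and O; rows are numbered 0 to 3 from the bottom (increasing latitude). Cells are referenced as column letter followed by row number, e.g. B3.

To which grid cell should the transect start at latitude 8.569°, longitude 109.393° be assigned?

Column index: ⌊(109.393 − 105.963) / 0.534⌋ = ⌊6.423⌋ = 6 → column G
Row offset from origin: ⌊(8.569 − 6.723) / 1.464⌋ = ⌊1.261⌋ = 1 → row 1

G1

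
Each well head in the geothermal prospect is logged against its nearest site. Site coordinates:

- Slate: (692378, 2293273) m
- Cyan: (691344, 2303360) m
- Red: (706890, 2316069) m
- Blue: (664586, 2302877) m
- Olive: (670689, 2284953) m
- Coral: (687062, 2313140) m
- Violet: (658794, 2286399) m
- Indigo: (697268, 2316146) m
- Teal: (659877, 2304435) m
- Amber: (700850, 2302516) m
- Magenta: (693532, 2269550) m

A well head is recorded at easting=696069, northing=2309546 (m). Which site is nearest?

Squared distances to each site:
Slate: 278434010.000; Cyan: 60592221.000; Red: 159643570.000; Blue: 1035654850.000; Olive: 1248960049.000; Coral: 94042885.000; Violet: 1925209234.000; Indigo: 44997601.000; Teal: 1335983185.000; Amber: 72278861.000; Magenta: 1606116385.000.
Minimum at Indigo.

Indigo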